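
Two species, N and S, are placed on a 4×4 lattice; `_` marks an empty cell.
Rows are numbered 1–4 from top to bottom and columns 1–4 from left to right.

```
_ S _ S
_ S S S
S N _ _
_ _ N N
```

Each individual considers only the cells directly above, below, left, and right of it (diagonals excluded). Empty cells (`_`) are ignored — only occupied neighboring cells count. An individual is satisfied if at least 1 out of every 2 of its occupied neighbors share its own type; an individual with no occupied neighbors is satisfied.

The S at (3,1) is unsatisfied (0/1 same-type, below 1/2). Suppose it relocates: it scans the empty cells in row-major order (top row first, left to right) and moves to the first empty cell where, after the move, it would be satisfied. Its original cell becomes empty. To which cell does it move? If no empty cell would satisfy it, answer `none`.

Vacating (3,1). Empty cells in order:
  (1,1): 1/1 same-type → satisfied — stop here.

(1,1)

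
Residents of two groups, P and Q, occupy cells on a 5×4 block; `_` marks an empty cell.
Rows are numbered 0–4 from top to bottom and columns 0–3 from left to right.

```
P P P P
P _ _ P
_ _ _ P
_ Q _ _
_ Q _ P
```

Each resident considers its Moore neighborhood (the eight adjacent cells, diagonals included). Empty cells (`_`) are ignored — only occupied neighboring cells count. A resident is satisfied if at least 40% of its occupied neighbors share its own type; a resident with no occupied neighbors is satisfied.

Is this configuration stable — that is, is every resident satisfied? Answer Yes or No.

Yes

(0,0)P 2/2 ok
(0,1)P 3/3 ok
(0,2)P 3/3 ok
(0,3)P 2/2 ok
(1,0)P 2/2 ok
(1,3)P 3/3 ok
(2,3)P 1/1 ok
(3,1)Q 1/1 ok
(4,1)Q 1/1 ok
(4,3)P 0/0 ok
All meet the threshold, so the configuration is stable.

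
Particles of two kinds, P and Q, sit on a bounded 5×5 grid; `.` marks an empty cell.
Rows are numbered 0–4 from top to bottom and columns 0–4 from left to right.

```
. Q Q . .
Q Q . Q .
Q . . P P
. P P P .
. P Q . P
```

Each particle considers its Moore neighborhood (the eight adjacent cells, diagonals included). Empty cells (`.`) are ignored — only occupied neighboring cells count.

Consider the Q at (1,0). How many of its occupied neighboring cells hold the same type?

3

Occupied neighbors of (1,0): (0,1)=Q, (1,1)=Q, (2,0)=Q.
Same type (Q): 3 of 3.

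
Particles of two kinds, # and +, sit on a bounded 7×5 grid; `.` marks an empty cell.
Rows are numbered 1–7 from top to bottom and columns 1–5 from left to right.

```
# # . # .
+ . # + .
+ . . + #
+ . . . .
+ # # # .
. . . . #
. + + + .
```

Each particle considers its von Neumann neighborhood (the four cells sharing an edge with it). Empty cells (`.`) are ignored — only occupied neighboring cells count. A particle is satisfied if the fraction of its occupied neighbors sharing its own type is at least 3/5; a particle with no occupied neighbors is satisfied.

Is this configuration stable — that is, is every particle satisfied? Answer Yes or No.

Row 1: (1,1)# 1/2 not · (1,2)# 1/1 satisfied · (1,4)# 0/1 not
Row 2: (2,1)+ 1/2 not · (2,3)# 0/1 not · (2,4)+ 1/3 not
Row 3: (3,1)+ 2/2 satisfied · (3,4)+ 1/2 not · (3,5)# 0/1 not
Row 4: (4,1)+ 2/2 satisfied
Row 5: (5,1)+ 1/2 not · (5,2)# 1/2 not · (5,3)# 2/2 satisfied · (5,4)# 1/1 satisfied
Row 6: (6,5)# 0/0 satisfied
Row 7: (7,2)+ 1/1 satisfied · (7,3)+ 2/2 satisfied · (7,4)+ 1/1 satisfied
For instance (1,1) has only 1/2 same-type neighbors, below 3/5.

No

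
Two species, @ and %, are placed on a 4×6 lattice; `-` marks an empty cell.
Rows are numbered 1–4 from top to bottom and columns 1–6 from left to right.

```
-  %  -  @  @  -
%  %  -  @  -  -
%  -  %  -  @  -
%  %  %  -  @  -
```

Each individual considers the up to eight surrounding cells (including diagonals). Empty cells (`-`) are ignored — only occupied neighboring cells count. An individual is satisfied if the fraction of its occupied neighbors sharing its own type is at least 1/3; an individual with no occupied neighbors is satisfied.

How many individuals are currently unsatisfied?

(1,2)% 2/2 satisfied
(1,4)@ 2/2 satisfied
(1,5)@ 2/2 satisfied
(2,1)% 3/3 satisfied
(2,2)% 4/4 satisfied
(2,4)@ 3/4 satisfied
(3,1)% 4/4 satisfied
(3,3)% 3/4 satisfied
(3,5)@ 2/2 satisfied
(4,1)% 2/2 satisfied
(4,2)% 4/4 satisfied
(4,3)% 2/2 satisfied
(4,5)@ 1/1 satisfied
Every one meets the threshold.

0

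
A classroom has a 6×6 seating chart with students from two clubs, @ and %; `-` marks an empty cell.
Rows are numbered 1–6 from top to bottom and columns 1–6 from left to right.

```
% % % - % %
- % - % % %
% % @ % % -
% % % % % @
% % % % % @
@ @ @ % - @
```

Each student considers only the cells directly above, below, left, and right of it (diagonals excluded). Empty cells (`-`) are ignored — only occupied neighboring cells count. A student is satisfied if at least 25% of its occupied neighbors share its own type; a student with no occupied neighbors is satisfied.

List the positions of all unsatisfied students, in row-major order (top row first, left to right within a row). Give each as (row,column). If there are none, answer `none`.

(3,3)

Row 1: (1,1)% 1/1 satisfied · (1,2)% 3/3 satisfied · (1,3)% 1/1 satisfied · (1,5)% 2/2 satisfied · (1,6)% 2/2 satisfied
Row 2: (2,2)% 2/2 satisfied · (2,4)% 2/2 satisfied · (2,5)% 4/4 satisfied · (2,6)% 2/2 satisfied
Row 3: (3,1)% 2/2 satisfied · (3,2)% 3/4 satisfied · (3,3)@ 0/3 not · (3,4)% 3/4 satisfied · (3,5)% 3/3 satisfied
Row 4: (4,1)% 3/3 satisfied · (4,2)% 4/4 satisfied · (4,3)% 3/4 satisfied · (4,4)% 4/4 satisfied · (4,5)% 3/4 satisfied · (4,6)@ 1/2 satisfied
Row 5: (5,1)% 2/3 satisfied · (5,2)% 3/4 satisfied · (5,3)% 3/4 satisfied · (5,4)% 4/4 satisfied · (5,5)% 2/3 satisfied · (5,6)@ 2/3 satisfied
Row 6: (6,1)@ 1/2 satisfied · (6,2)@ 2/3 satisfied · (6,3)@ 1/3 satisfied · (6,4)% 1/2 satisfied · (6,6)@ 1/1 satisfied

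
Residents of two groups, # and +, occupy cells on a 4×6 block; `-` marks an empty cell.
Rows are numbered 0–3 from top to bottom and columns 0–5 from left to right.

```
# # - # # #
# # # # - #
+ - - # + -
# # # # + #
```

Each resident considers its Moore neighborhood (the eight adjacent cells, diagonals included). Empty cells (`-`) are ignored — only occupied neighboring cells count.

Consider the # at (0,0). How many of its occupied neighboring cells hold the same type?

Occupied neighbors of (0,0): (0,1)=#, (1,0)=#, (1,1)=#.
Same type (#): 3 of 3.

3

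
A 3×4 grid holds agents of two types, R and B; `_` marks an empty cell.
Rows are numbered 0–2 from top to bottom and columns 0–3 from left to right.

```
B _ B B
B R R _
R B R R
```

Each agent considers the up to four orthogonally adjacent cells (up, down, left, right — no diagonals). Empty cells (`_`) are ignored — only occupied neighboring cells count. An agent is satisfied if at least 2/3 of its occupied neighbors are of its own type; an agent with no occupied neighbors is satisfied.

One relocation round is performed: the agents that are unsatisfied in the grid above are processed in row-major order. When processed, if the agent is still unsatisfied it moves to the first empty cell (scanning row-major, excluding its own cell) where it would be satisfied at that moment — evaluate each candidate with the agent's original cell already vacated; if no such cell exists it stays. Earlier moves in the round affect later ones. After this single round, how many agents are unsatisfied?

3

Initially unsatisfied (in order): (0,2), (1,0), (1,1), (2,0), (2,1).
  (0,2): no empty cell satisfies it; stays.
  (1,0) → (0,1).
  (1,1) → (1,3).
  (2,0): no empty cell satisfies it; stays.
  (2,1): no empty cell satisfies it; stays.
Resulting grid:
B B B B
_ _ R R
R B R R
Unsatisfied now: (0,3), (2,0), (2,1).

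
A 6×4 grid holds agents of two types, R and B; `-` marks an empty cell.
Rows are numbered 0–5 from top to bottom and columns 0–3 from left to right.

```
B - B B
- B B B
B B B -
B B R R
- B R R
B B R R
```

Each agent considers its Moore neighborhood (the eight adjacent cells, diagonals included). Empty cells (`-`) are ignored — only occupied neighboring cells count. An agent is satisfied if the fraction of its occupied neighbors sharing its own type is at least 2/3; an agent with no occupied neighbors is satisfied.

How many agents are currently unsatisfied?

5

(0,0)B 1/1 ok
(0,2)B 4/4 ok
(0,3)B 3/3 ok
(1,1)B 6/6 ok
(1,2)B 6/6 ok
(1,3)B 4/4 ok
(2,0)B 4/4 ok
(2,1)B 6/7 ok
(2,2)B 5/7 ok
(3,0)B 4/4 ok
(3,1)B 5/7 ok
(3,2)R 3/7 unhappy
(3,3)R 3/4 ok
(4,1)B 4/7 unhappy
(4,2)R 5/8 unhappy
(4,3)R 5/5 ok
(5,0)B 2/2 ok
(5,1)B 2/4 unhappy
(5,2)R 3/5 unhappy
(5,3)R 3/3 ok
Unsatisfied: (3,2), (4,1), (4,2), (5,1), (5,2) — 5 in total.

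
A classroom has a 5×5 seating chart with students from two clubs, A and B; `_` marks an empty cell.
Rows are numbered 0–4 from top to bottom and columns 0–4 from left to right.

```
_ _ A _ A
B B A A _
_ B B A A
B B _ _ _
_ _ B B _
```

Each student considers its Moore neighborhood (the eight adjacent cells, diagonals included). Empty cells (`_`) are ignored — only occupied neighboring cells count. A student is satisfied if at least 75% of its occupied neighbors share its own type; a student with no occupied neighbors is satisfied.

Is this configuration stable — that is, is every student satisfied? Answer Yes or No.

No

Row 0: (0,2)A 2/3 ✗ · (0,4)A 1/1 ✓
Row 1: (1,0)B 2/2 ✓ · (1,1)B 3/5 ✗ · (1,2)A 3/6 ✗ · (1,3)A 5/6 ✓
Row 2: (2,1)B 5/6 ✓ · (2,2)B 3/6 ✗ · (2,3)A 3/4 ✓ · (2,4)A 2/2 ✓
Row 3: (3,0)B 2/2 ✓ · (3,1)B 4/4 ✓
Row 4: (4,2)B 2/2 ✓ · (4,3)B 1/1 ✓
For instance (0,2) has only 2/3 same-type neighbors, below 3/4.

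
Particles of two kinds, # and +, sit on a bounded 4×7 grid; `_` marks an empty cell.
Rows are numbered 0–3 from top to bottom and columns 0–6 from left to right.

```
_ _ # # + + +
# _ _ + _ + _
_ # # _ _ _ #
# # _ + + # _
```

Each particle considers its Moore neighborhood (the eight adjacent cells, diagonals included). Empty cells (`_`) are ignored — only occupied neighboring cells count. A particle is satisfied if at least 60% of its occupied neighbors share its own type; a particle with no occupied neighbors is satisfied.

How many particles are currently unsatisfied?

8

(0,2)# 1/2 not
(0,3)# 1/3 not
(0,4)+ 3/4 satisfied
(0,5)+ 3/3 satisfied
(0,6)+ 2/2 satisfied
(1,0)# 1/1 satisfied
(1,3)+ 1/4 not
(1,5)+ 3/4 satisfied
(2,1)# 4/4 satisfied
(2,2)# 2/4 not
(2,6)# 1/2 not
(3,0)# 2/2 satisfied
(3,1)# 3/3 satisfied
(3,3)+ 1/2 not
(3,4)+ 1/2 not
(3,5)# 1/2 not
Unsatisfied: (0,2), (0,3), (1,3), (2,2), (2,6), (3,3), (3,4), (3,5) — 8 in total.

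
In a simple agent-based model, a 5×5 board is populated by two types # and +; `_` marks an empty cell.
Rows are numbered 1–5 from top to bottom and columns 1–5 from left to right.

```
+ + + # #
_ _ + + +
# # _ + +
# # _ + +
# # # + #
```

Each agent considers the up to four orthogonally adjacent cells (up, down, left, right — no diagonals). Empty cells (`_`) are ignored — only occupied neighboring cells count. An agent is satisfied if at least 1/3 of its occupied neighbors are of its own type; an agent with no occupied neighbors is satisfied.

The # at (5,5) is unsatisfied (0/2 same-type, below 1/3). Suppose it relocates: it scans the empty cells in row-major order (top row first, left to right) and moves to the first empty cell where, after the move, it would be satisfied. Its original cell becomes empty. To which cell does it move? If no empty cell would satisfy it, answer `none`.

(2,1)

Vacating (5,5). Empty cells in order:
  (2,1): 1/2 same-type → satisfied — stop here.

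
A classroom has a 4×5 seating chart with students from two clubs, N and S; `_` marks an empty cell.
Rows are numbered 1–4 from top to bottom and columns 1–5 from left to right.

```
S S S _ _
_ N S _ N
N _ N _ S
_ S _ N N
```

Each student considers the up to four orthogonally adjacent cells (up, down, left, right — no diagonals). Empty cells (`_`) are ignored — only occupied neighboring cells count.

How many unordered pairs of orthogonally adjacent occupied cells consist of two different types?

Scan each occupied cell's neighbors to the right and below so each pair is counted once.
Row 1: S(1,1)–S(1,2)= S(1,2)–S(1,3)= S(1,2)–N(2,2)≠ S(1,3)–S(2,3)=  → 1/4 unlike.
Row 2: N(2,2)–S(2,3)≠ S(2,3)–N(3,3)≠ N(2,5)–S(3,5)≠  → 3/3 unlike.
Row 3: S(3,5)–N(4,5)≠  → 1/1 unlike.
Row 4: N(4,4)–N(4,5)=  → 0/1 unlike.
Total adjacent occupied pairs: 9; unlike-type pairs: 5.

5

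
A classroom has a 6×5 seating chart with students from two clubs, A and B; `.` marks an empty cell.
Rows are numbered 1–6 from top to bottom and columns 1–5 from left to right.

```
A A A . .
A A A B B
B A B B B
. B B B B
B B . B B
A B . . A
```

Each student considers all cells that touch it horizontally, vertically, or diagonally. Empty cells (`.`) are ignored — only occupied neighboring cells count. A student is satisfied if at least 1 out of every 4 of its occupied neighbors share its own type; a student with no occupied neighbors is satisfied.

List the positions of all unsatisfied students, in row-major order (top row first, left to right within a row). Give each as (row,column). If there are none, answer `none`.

(1,1)A 3/3 ok
(1,2)A 5/5 ok
(1,3)A 3/4 ok
(2,1)A 4/5 ok
(2,2)A 6/8 ok
(2,3)A 4/7 ok
(2,4)B 4/6 ok
(2,5)B 3/3 ok
(3,1)B 1/4 ok
(3,2)A 3/7 ok
(3,3)B 5/8 ok
(3,4)B 7/8 ok
(3,5)B 5/5 ok
(4,2)B 5/6 ok
(4,3)B 6/7 ok
(4,4)B 7/7 ok
(4,5)B 5/5 ok
(5,1)B 3/4 ok
(5,2)B 4/5 ok
(5,4)B 4/5 ok
(5,5)B 3/4 ok
(6,1)A 0/3 unhappy
(6,2)B 2/3 ok
(6,5)A 0/2 unhappy

(6,1), (6,5)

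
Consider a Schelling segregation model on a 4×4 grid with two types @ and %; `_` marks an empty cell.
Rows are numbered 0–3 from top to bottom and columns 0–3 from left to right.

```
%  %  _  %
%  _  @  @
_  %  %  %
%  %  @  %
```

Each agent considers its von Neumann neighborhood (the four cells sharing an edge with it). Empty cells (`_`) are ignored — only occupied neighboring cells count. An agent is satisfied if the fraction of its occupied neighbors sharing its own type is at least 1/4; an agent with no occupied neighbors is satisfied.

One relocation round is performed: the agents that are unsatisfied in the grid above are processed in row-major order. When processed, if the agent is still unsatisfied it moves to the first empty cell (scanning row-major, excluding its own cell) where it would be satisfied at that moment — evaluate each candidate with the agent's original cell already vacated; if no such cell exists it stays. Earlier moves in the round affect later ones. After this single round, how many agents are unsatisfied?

0

Initially unsatisfied (in order): (0,3), (3,2).
  (0,3) → (0,2).
  (3,2) → (0,3).
Resulting grid:
% % % @
% _ @ @
_ % % %
% % _ %
All satisfied now.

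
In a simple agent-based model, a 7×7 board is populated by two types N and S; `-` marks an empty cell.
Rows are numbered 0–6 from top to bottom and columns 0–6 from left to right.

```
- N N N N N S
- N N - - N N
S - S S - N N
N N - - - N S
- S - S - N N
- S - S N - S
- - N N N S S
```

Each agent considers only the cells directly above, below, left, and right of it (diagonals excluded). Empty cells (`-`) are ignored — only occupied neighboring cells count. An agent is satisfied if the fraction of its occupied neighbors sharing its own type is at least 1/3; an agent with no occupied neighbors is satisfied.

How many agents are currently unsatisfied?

(0,1)N 2/2 satisfied
(0,2)N 3/3 satisfied
(0,3)N 2/2 satisfied
(0,4)N 2/2 satisfied
(0,5)N 2/3 satisfied
(0,6)S 0/2 not
(1,1)N 2/2 satisfied
(1,2)N 2/3 satisfied
(1,5)N 3/3 satisfied
(1,6)N 2/3 satisfied
(2,0)S 0/1 not
(2,2)S 1/2 satisfied
(2,3)S 1/1 satisfied
(2,5)N 3/3 satisfied
(2,6)N 2/3 satisfied
(3,0)N 1/2 satisfied
(3,1)N 1/2 satisfied
(3,5)N 2/3 satisfied
(3,6)S 0/3 not
(4,1)S 1/2 satisfied
(4,3)S 1/1 satisfied
(4,5)N 2/2 satisfied
(4,6)N 1/3 satisfied
(5,1)S 1/1 satisfied
(5,3)S 1/3 satisfied
(5,4)N 1/2 satisfied
(5,6)S 1/2 satisfied
(6,2)N 1/1 satisfied
(6,3)N 2/3 satisfied
(6,4)N 2/3 satisfied
(6,5)S 1/2 satisfied
(6,6)S 2/2 satisfied
Unsatisfied: (0,6), (2,0), (3,6) — 3 in total.

3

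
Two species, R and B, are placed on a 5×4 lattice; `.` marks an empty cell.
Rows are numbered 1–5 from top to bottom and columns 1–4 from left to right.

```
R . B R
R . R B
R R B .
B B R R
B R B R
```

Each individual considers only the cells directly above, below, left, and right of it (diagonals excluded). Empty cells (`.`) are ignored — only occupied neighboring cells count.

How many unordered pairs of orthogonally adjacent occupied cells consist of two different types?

15

Scan each occupied cell's neighbors to the right and below so each pair is counted once.
Row 1: R(1,1)–R(2,1)= B(1,3)–R(1,4)≠ B(1,3)–R(2,3)≠ R(1,4)–B(2,4)≠  → 3/4 unlike.
Row 2: R(2,1)–R(3,1)= R(2,3)–B(2,4)≠ R(2,3)–B(3,3)≠  → 2/3 unlike.
Row 3: R(3,1)–R(3,2)= R(3,1)–B(4,1)≠ R(3,2)–B(3,3)≠ R(3,2)–B(4,2)≠ B(3,3)–R(4,3)≠  → 4/5 unlike.
Row 4: B(4,1)–B(4,2)= B(4,1)–B(5,1)= B(4,2)–R(4,3)≠ B(4,2)–R(5,2)≠ R(4,3)–R(4,4)= R(4,3)–B(5,3)≠ R(4,4)–R(5,4)=  → 3/7 unlike.
Row 5: B(5,1)–R(5,2)≠ R(5,2)–B(5,3)≠ B(5,3)–R(5,4)≠  → 3/3 unlike.
Total adjacent occupied pairs: 22; unlike-type pairs: 15.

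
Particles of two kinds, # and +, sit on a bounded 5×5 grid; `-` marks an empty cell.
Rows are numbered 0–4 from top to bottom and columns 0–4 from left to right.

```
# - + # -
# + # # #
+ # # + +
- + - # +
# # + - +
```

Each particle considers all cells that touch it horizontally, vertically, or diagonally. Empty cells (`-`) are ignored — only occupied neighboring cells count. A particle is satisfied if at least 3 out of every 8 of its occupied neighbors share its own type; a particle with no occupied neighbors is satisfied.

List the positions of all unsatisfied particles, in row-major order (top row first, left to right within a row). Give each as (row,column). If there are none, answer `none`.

(0,2), (1,1), (2,3), (3,1), (3,3), (4,1), (4,2)

Row 0: (0,0)# 1/2 ✓ · (0,2)+ 1/4 ✗ · (0,3)# 3/4 ✓
Row 1: (1,0)# 2/4 ✓ · (1,1)+ 2/7 ✗ · (1,2)# 4/7 ✓ · (1,3)# 4/7 ✓ · (1,4)# 2/4 ✓
Row 2: (2,0)+ 2/4 ✓ · (2,1)# 3/6 ✓ · (2,2)# 4/7 ✓ · (2,3)+ 2/7 ✗ · (2,4)+ 2/5 ✓
Row 3: (3,1)+ 2/6 ✗ · (3,3)# 1/6 ✗ · (3,4)+ 3/4 ✓
Row 4: (4,0)# 1/2 ✓ · (4,1)# 1/3 ✗ · (4,2)+ 1/3 ✗ · (4,4)+ 1/2 ✓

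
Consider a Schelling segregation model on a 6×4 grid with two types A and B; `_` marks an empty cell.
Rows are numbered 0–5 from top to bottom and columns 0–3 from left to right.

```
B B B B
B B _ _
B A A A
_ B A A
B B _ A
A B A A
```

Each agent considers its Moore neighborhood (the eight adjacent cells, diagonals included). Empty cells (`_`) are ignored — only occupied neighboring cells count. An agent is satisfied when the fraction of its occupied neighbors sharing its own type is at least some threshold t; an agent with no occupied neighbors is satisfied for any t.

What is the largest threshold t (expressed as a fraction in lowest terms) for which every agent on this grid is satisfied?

(0,0)B 3/3
(0,1)B 4/4
(0,2)B 3/3
(0,3)B 1/1
(1,0)B 4/5
(1,1)B 5/7
(2,0)B 3/4
(2,1)A 2/6
(2,2)A 4/6
(2,3)A 3/3
(3,1)B 3/6
(3,2)A 5/7
(3,3)A 4/4
(4,0)B 3/4
(4,1)B 3/6
(4,3)A 4/4
(5,0)A 0/3
(5,1)B 2/4
(5,2)A 2/4
(5,3)A 2/2
The smallest same-type fraction is 0/3 at (5,0), which reduces to 0/1. Any threshold above that leaves this agent unsatisfied.

0/1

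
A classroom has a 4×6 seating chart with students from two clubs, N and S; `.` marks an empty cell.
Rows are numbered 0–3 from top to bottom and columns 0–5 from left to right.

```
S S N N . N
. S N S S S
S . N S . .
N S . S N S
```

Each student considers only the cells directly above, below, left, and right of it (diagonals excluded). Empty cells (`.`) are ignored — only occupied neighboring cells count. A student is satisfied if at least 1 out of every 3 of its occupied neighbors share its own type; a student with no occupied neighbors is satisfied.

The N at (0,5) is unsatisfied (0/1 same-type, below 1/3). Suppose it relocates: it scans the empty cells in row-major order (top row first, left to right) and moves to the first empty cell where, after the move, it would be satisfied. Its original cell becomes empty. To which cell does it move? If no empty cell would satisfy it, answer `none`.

(0,4)

Vacating (0,5). Empty cells in order:
  (0,4): 1/2 same-type → satisfied — stop here.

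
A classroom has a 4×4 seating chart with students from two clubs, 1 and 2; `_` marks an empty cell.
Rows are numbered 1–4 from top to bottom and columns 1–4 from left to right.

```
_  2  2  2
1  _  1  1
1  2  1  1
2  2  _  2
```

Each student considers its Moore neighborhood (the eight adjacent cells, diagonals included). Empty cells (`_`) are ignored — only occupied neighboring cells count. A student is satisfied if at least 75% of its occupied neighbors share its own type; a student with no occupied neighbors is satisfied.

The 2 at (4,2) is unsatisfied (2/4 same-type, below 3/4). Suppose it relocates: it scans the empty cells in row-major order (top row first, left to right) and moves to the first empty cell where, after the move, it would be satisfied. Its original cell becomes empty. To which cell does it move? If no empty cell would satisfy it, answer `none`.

Vacating (4,2). Empty cells in order:
  (1,1): 1/2 same-type → still unsatisfied.
  (2,2): 3/7 same-type → still unsatisfied.
  (4,3): 2/4 same-type → still unsatisfied.

none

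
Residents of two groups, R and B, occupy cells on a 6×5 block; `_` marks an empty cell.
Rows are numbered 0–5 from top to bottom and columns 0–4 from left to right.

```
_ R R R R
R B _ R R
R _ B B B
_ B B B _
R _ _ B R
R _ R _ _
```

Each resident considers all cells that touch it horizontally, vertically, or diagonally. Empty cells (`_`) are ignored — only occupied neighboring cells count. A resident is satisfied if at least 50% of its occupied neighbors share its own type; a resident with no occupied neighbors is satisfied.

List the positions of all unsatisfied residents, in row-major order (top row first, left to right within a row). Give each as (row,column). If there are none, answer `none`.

(0,1)R 2/3 ok
(0,2)R 3/4 ok
(0,3)R 4/4 ok
(0,4)R 3/3 ok
(1,0)R 2/3 ok
(1,1)B 1/5 unhappy
(1,3)R 4/7 ok
(1,4)R 3/5 ok
(2,0)R 1/3 unhappy
(2,2)B 5/6 ok
(2,3)B 4/6 ok
(2,4)B 2/4 ok
(3,1)B 2/4 ok
(3,2)B 5/5 ok
(3,3)B 5/6 ok
(4,0)R 1/2 ok
(4,3)B 2/4 ok
(4,4)R 0/2 unhappy
(5,0)R 1/1 ok
(5,2)R 0/1 unhappy

(1,1), (2,0), (4,4), (5,2)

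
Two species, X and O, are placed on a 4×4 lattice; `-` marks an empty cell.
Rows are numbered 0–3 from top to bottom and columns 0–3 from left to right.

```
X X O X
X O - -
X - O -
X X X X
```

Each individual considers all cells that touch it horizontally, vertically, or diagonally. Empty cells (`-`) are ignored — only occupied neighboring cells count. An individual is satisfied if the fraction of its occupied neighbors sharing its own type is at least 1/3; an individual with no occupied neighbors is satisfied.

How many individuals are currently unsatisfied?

2

Row 0: (0,0)X 2/3 ✓ · (0,1)X 2/4 ✓ · (0,2)O 1/3 ✓ · (0,3)X 0/1 ✗
Row 1: (1,0)X 3/4 ✓ · (1,1)O 2/6 ✓
Row 2: (2,0)X 3/4 ✓ · (2,2)O 1/4 ✗
Row 3: (3,0)X 2/2 ✓ · (3,1)X 3/4 ✓ · (3,2)X 2/3 ✓ · (3,3)X 1/2 ✓
Unsatisfied: (0,3), (2,2) — 2 in total.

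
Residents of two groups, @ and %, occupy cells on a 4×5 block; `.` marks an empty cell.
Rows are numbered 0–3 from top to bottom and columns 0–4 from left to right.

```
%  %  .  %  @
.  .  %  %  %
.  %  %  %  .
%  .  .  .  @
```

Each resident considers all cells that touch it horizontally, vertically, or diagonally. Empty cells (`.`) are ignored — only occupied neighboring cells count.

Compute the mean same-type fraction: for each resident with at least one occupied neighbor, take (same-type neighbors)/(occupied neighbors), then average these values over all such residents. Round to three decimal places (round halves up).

0.761

Row 0: (0,0)% 1/1 · (0,1)% 2/2 · (0,3)% 3/4 · (0,4)@ 0/3
Row 1: (1,2)% 6/6 · (1,3)% 5/6 · (1,4)% 3/4
Row 2: (2,1)% 3/3 · (2,2)% 4/4 · (2,3)% 4/5
Row 3: (3,0)% 1/1 · (3,4)@ 0/1
Sum over 12 residents: 1/1 + 2/2 + 3/4 + 0/3 + 6/6 + 5/6 + 3/4 + 3/3 + 4/4 + 4/5 + 1/1 + 0/1 = 137/15; mean = 137/15 ÷ 12 = 137/180 = 0.761111… → 0.761.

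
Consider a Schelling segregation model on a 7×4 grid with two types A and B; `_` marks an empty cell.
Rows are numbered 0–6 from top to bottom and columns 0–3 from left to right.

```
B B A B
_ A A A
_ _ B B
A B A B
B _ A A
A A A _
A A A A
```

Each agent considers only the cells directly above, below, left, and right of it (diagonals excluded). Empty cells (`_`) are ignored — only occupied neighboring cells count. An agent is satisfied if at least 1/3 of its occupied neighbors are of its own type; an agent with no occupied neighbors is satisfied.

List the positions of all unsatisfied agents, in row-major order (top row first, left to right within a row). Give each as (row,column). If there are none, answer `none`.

Row 0: (0,0)B 1/1 ✓ · (0,1)B 1/3 ✓ · (0,2)A 1/3 ✓ · (0,3)B 0/2 ✗
Row 1: (1,1)A 1/2 ✓ · (1,2)A 3/4 ✓ · (1,3)A 1/3 ✓
Row 2: (2,2)B 1/3 ✓ · (2,3)B 2/3 ✓
Row 3: (3,0)A 0/2 ✗ · (3,1)B 0/2 ✗ · (3,2)A 1/4 ✗ · (3,3)B 1/3 ✓
Row 4: (4,0)B 0/2 ✗ · (4,2)A 3/3 ✓ · (4,3)A 1/2 ✓
Row 5: (5,0)A 2/3 ✓ · (5,1)A 3/3 ✓ · (5,2)A 3/3 ✓
Row 6: (6,0)A 2/2 ✓ · (6,1)A 3/3 ✓ · (6,2)A 3/3 ✓ · (6,3)A 1/1 ✓

(0,3), (3,0), (3,1), (3,2), (4,0)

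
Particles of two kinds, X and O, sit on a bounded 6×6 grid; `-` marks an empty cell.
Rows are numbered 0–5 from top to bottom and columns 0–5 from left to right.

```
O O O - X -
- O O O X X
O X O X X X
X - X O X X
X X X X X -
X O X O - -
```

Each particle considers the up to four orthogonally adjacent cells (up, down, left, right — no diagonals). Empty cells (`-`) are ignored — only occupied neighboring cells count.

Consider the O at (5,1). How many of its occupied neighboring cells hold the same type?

Occupied neighbors of (5,1): (4,1)=X, (5,0)=X, (5,2)=X.
Same type (O): 0 of 3.

0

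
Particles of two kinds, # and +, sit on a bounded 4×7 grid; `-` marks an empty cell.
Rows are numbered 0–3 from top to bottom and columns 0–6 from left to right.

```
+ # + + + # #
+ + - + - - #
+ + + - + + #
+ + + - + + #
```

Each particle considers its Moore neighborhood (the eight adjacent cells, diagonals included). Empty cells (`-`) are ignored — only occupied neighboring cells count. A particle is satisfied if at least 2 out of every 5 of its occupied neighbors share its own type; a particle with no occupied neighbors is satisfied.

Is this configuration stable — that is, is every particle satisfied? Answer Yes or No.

Row 0: (0,0)+ 2/3 ok · (0,1)# 0/4 unhappy · (0,2)+ 3/4 ok · (0,3)+ 3/3 ok · (0,4)+ 2/3 ok · (0,5)# 2/3 ok · (0,6)# 2/2 ok
Row 1: (1,0)+ 4/5 ok · (1,1)+ 6/7 ok · (1,3)+ 5/5 ok · (1,6)# 3/4 ok
Row 2: (2,0)+ 5/5 ok · (2,1)+ 7/7 ok · (2,2)+ 5/5 ok · (2,4)+ 4/4 ok · (2,5)+ 3/6 ok · (2,6)# 2/4 ok
Row 3: (3,0)+ 3/3 ok · (3,1)+ 5/5 ok · (3,2)+ 3/3 ok · (3,4)+ 3/3 ok · (3,5)+ 3/5 ok · (3,6)# 1/3 unhappy
For instance (0,1) has only 0/4 same-type neighbors, below 2/5.

No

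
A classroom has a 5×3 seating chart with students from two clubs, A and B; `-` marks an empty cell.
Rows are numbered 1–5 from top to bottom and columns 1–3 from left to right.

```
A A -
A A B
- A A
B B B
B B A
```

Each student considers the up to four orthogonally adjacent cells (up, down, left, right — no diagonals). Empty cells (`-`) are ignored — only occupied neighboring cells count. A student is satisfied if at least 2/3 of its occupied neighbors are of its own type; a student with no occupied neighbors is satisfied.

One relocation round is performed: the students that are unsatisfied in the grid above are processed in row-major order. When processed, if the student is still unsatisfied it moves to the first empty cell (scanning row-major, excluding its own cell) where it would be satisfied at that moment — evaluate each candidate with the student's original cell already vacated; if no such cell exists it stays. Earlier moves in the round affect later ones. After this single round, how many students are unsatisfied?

3

Initially unsatisfied (in order): (2,3), (3,3), (4,3), (5,3).
  (2,3): no empty cell satisfies it; stays.
  (3,3) → (3,1).
  (4,3): no empty cell satisfies it; stays.
  (5,3): no empty cell satisfies it; stays.
Resulting grid:
A A -
A A B
A A -
B B B
B B A
Unsatisfied now: (2,3), (4,3), (5,3).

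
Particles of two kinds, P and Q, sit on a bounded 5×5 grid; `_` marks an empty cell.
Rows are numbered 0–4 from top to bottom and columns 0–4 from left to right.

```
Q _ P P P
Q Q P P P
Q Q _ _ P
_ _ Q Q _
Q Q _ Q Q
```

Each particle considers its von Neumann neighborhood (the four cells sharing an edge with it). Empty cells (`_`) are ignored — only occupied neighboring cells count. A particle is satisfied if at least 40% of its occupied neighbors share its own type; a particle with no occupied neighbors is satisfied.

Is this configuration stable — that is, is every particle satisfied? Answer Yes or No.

Yes

(0,0)Q 1/1 satisfied
(0,2)P 2/2 satisfied
(0,3)P 3/3 satisfied
(0,4)P 2/2 satisfied
(1,0)Q 3/3 satisfied
(1,1)Q 2/3 satisfied
(1,2)P 2/3 satisfied
(1,3)P 3/3 satisfied
(1,4)P 3/3 satisfied
(2,0)Q 2/2 satisfied
(2,1)Q 2/2 satisfied
(2,4)P 1/1 satisfied
(3,2)Q 1/1 satisfied
(3,3)Q 2/2 satisfied
(4,0)Q 1/1 satisfied
(4,1)Q 1/1 satisfied
(4,3)Q 2/2 satisfied
(4,4)Q 1/1 satisfied
All meet the threshold, so the configuration is stable.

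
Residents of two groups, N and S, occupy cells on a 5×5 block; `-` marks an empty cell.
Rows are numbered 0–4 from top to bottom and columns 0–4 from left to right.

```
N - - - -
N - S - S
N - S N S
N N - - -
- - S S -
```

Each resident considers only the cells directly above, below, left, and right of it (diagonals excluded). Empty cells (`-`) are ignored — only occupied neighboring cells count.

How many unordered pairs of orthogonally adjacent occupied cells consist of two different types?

2

Scan each occupied cell's neighbors to the right and below so each pair is counted once.
From row 0: 0 unlike of 1 pairs (running 0/1).
From row 1: 0 unlike of 3 pairs (running 0/4).
From row 2: 2 unlike of 3 pairs (running 2/7).
From row 3: 0 unlike of 1 pairs (running 2/8).
From row 4: 0 unlike of 1 pairs (running 2/9).
Total adjacent occupied pairs: 9; unlike-type pairs: 2.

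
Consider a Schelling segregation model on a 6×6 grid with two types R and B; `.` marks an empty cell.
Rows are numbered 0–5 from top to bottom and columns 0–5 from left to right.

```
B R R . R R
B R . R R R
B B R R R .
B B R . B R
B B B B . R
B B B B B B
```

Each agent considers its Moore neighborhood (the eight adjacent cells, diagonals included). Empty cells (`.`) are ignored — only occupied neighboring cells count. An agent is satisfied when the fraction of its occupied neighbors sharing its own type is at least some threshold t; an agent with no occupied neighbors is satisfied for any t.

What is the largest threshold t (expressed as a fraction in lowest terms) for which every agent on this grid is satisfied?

Row 0: (0,0)B 1/3 · (0,1)R 2/4 · (0,2)R 3/3 · (0,4)R 4/4 · (0,5)R 3/3
Row 1: (1,0)B 3/5 · (1,1)R 3/7 · (1,3)R 6/6 · (1,4)R 6/6 · (1,5)R 4/4
Row 2: (2,0)B 4/5 · (2,1)B 4/7 · (2,2)R 4/6 · (2,3)R 5/6 · (2,4)R 5/6
Row 3: (3,0)B 5/5 · (3,1)B 6/8 · (3,2)R 2/7 · (3,4)B 1/5 · (3,5)R 2/3
Row 4: (4,0)B 5/5 · (4,1)B 7/8 · (4,2)B 6/7 · (4,3)B 5/6 · (4,5)R 1/4
Row 5: (5,0)B 3/3 · (5,1)B 5/5 · (5,2)B 5/5 · (5,3)B 4/4 · (5,4)B 3/4 · (5,5)B 1/2
The smallest same-type fraction is 1/5 at (3,4), which reduces to 1/5. Any threshold above that leaves this agent unsatisfied.

1/5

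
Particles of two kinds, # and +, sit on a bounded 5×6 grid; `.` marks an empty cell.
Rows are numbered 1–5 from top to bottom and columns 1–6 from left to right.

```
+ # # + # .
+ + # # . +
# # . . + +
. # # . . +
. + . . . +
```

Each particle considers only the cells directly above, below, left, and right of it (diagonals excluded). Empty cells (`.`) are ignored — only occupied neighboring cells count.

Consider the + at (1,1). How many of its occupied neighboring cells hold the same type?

Occupied neighbors of (1,1): (2,1)=+, (1,2)=#.
Same type (+): 1 of 2.

1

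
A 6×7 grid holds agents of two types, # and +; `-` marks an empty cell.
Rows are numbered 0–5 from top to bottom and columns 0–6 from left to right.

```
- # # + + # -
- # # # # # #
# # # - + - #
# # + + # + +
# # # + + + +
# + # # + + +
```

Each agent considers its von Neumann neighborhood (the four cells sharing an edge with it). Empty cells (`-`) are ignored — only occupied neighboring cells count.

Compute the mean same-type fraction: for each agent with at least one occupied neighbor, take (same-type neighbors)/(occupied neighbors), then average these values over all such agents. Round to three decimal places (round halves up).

0.671

Row 0: (0,1)# 2/2 · (0,2)# 2/3 · (0,3)+ 1/3 · (0,4)+ 1/3 · (0,5)# 1/2
Row 1: (1,1)# 3/3 · (1,2)# 4/4 · (1,3)# 2/3 · (1,4)# 2/4 · (1,5)# 3/3 · (1,6)# 2/2
Row 2: (2,0)# 2/2 · (2,1)# 4/4 · (2,2)# 2/3 · (2,4)+ 0/2 · (2,6)# 1/2
Row 3: (3,0)# 3/3 · (3,1)# 3/4 · (3,2)+ 1/4 · (3,3)+ 2/3 · (3,4)# 0/4 · (3,5)+ 2/3 · (3,6)+ 2/3
Row 4: (4,0)# 3/3 · (4,1)# 3/4 · (4,2)# 2/4 · (4,3)+ 2/4 · (4,4)+ 3/4 · (4,5)+ 4/4 · (4,6)+ 3/3
Row 5: (5,0)# 1/2 · (5,1)+ 0/3 · (5,2)# 2/3 · (5,3)# 1/3 · (5,4)+ 2/3 · (5,5)+ 3/3 · (5,6)+ 2/2
Sum over 37 agents: 2/2 + 2/3 + 1/3 + 1/3 + 1/2 + 3/3 + 4/4 + 2/3 + 2/4 + 3/3 + 2/2 + 2/2 + 4/4 + 2/3 + 0/2 + 1/2 + 3/3 + 3/4 + 1/4 + 2/3 + 0/4 + 2/3 + 2/3 + 3/3 + 3/4 + 2/4 + 2/4 + 3/4 + 4/4 + 3/3 + 1/2 + 0/3 + 2/3 + 1/3 + 2/3 + 3/3 + 2/2 = 149/6; mean = 149/6 ÷ 37 = 149/222 = 0.671171… → 0.671.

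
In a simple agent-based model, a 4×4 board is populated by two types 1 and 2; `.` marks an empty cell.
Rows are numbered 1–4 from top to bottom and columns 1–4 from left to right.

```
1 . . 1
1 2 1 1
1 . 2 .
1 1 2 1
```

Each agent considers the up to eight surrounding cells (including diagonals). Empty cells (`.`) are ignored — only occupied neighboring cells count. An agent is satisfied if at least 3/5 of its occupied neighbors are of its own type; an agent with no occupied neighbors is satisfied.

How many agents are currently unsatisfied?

(1,1)1 1/2 ✗
(1,4)1 2/2 ✓
(2,1)1 2/3 ✓
(2,2)2 1/5 ✗
(2,3)1 2/4 ✗
(2,4)1 2/3 ✓
(3,1)1 3/4 ✓
(3,3)2 2/6 ✗
(4,1)1 2/2 ✓
(4,2)1 2/4 ✗
(4,3)2 1/3 ✗
(4,4)1 0/2 ✗
Unsatisfied: (1,1), (2,2), (2,3), (3,3), (4,2), (4,3), (4,4) — 7 in total.

7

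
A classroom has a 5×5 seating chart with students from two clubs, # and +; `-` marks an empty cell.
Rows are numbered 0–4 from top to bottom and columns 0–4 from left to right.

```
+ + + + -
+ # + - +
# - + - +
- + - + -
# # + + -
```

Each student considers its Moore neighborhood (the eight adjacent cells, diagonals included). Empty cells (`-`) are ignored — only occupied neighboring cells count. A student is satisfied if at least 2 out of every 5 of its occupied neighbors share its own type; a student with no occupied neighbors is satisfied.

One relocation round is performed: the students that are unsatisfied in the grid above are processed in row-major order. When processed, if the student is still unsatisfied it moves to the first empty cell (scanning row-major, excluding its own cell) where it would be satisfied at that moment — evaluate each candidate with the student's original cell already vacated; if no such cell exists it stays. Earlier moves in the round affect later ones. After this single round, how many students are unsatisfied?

2

Initially unsatisfied (in order): (1,1), (2,0), (4,1).
  (1,1) → (3,0).
  (2,0): no empty cell satisfies it; stays.
  (4,1): now satisfied by earlier moves; stays.
Resulting grid:
+ + + + -
+ - + - +
# - + - +
# + - + -
# # + + -
Unsatisfied now: (2,0), (3,1).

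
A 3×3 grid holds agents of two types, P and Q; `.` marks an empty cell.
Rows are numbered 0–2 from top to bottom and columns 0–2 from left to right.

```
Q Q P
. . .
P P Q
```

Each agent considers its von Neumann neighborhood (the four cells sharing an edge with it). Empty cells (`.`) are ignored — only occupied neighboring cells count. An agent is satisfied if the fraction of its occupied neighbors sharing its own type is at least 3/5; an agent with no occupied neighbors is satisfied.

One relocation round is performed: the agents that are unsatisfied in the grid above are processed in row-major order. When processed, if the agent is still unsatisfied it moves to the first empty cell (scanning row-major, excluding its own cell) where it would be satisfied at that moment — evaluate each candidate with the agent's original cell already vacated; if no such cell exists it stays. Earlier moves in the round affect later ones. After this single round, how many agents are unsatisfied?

Initially unsatisfied (in order): (0,1), (0,2), (2,1), (2,2).
  (0,1): no empty cell satisfies it; stays.
  (0,2): no empty cell satisfies it; stays.
  (2,1): no empty cell satisfies it; stays.
  (2,2): no empty cell satisfies it; stays.
Resulting grid:
Q Q P
. . .
P P Q
Unsatisfied now: (0,1), (0,2), (2,1), (2,2).

4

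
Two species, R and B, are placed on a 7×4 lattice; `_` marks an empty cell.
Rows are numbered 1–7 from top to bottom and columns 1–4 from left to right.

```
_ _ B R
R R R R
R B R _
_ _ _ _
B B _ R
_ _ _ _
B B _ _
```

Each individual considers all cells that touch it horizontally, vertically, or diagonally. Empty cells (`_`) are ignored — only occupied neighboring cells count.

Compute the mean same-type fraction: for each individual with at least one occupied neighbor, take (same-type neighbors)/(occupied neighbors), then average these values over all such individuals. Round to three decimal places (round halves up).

(1,3)B 0/4
(1,4)R 2/3
(2,1)R 2/3
(2,2)R 4/6
(2,3)R 4/6
(2,4)R 3/4
(3,1)R 2/3
(3,2)B 0/5
(3,3)R 3/4
(5,1)B 1/1
(5,2)B 1/1
(5,4)R — no occupied neighbors
(7,1)B 1/1
(7,2)B 1/1
Sum over 13 individuals: 0/4 + 2/3 + 2/3 + 4/6 + 4/6 + 3/4 + 2/3 + 0/5 + 3/4 + 1/1 + 1/1 + 1/1 + 1/1 = 53/6; mean = 53/6 ÷ 13 = 53/78 = 0.679487… → 0.679.

0.679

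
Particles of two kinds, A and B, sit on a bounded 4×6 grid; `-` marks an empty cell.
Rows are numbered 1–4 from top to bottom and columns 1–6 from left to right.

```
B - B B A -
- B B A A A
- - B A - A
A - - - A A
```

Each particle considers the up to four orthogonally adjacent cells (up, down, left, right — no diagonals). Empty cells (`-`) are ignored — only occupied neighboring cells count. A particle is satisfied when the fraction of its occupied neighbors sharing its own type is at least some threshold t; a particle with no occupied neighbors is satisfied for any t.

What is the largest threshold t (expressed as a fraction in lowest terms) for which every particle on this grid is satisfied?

Row 1: (1,1)B — no occupied neighbors · (1,3)B 2/2 · (1,4)B 1/3 · (1,5)A 1/2
Row 2: (2,2)B 1/1 · (2,3)B 3/4 · (2,4)A 2/4 · (2,5)A 3/3 · (2,6)A 2/2
Row 3: (3,3)B 1/2 · (3,4)A 1/2 · (3,6)A 2/2
Row 4: (4,1)A — no occupied neighbors · (4,5)A 1/1 · (4,6)A 2/2
The smallest same-type fraction is 1/3 at (1,4), which reduces to 1/3. Any threshold above that leaves this particle unsatisfied.

1/3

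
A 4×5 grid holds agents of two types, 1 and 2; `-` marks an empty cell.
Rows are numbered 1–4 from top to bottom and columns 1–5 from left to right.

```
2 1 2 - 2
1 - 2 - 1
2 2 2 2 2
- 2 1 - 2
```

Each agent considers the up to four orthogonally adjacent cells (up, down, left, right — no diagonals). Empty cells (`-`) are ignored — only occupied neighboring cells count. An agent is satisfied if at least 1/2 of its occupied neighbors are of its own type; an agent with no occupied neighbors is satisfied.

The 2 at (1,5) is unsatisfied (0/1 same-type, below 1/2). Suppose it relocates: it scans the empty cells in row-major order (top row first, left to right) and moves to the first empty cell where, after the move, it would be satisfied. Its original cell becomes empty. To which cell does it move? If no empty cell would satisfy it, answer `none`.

(1,4)

Vacating (1,5). Empty cells in order:
  (1,4): 1/1 same-type → satisfied — stop here.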